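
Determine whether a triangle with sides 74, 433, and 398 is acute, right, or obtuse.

Compare the square of the longest side to the sum of squares of the other two: 74² + 398² = 163880 < 187489 = 433².

obtuse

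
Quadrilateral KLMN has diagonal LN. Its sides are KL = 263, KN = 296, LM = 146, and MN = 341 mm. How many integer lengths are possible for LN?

291

From triangle KLN: 33 < LN < 559.
From triangle MLN: 195 < LN < 487.
Intersection: 195 < LN < 487, so integers 196 through 486: 291 values.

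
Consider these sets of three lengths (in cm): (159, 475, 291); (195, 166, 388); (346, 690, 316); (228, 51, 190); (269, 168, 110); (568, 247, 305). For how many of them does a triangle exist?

2

(159,291,475): 159+291 ≤ 475 → not valid
(166,195,388): 166+195 ≤ 388 → not valid
(316,346,690): 316+346 ≤ 690 → not valid
(51,190,228): 51+190 > 228 → valid
(110,168,269): 110+168 > 269 → valid
(247,305,568): 247+305 ≤ 568 → not valid
2 of the 6 triples form a triangle.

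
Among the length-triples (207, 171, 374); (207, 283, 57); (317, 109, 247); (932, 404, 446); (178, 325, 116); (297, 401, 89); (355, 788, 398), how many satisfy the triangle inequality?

(171,207,374): 171+207 > 374 → valid
(57,207,283): 57+207 ≤ 283 → not valid
(109,247,317): 109+247 > 317 → valid
(404,446,932): 404+446 ≤ 932 → not valid
(116,178,325): 116+178 ≤ 325 → not valid
(89,297,401): 89+297 ≤ 401 → not valid
(355,398,788): 355+398 ≤ 788 → not valid
2 of the 7 triples form a triangle.

2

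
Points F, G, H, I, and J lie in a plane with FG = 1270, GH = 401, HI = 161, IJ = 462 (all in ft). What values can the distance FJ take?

The maximum is all hops collinear in one direction: 1270 + 401 + 161 + 462 = 2294.
The longest hop is 1270; the others sum to 1024. Folding the others back against it leaves at least 1270 − 1024 = 246.

246 ≤ FJ ≤ 2294 ft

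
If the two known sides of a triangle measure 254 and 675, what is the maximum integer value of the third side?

928

The third side must be strictly less than 254 + 675 = 929.
The largest integer below 929 is 928.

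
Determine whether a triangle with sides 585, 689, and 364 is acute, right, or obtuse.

right

Compare the square of the longest side to the sum of squares of the other two: 364² + 585² = 474721 = 689².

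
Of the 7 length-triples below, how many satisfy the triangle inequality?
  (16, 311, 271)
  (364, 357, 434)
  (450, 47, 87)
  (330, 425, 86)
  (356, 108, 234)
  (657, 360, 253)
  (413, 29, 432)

(16,271,311): 16+271 ≤ 311 → not valid
(357,364,434): 357+364 > 434 → valid
(47,87,450): 47+87 ≤ 450 → not valid
(86,330,425): 86+330 ≤ 425 → not valid
(108,234,356): 108+234 ≤ 356 → not valid
(253,360,657): 253+360 ≤ 657 → not valid
(29,413,432): 29+413 > 432 → valid
2 of the 7 triples form a triangle.

2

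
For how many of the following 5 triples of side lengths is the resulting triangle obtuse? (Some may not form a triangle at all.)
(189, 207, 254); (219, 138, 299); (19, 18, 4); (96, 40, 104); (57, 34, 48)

(189,207,254): 189²+207² = 78570 > 64516 = 254² → acute
(219,138,299): 138²+219² = 67005 < 89401 = 299² → obtuse
(19,18,4): 4²+18² = 340 < 361 = 19² → obtuse
(96,40,104): 40²+96² = 10816 = 104² → right
(57,34,48): 34²+48² = 3460 > 3249 = 57² → acute
2 of the 5 are obtuse.

2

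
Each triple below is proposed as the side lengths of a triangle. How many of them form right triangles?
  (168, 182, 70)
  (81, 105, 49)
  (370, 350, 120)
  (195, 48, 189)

(168,182,70): 70²+168² = 33124 = 182² → right
(81,105,49): 49²+81² = 8962 < 11025 = 105² → obtuse
(370,350,120): 120²+350² = 136900 = 370² → right
(195,48,189): 48²+189² = 38025 = 195² → right
3 of the 4 are right.

3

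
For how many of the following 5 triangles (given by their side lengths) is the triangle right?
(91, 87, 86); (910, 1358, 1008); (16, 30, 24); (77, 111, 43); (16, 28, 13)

(91,87,86): 86²+87² = 14965 > 8281 = 91² → acute
(910,1358,1008): 910²+1008² = 1844164 = 1358² → right
(16,30,24): 16²+24² = 832 < 900 = 30² → obtuse
(77,111,43): 43²+77² = 7778 < 12321 = 111² → obtuse
(16,28,13): 13²+16² = 425 < 784 = 28² → obtuse
1 of the 5 is right.

1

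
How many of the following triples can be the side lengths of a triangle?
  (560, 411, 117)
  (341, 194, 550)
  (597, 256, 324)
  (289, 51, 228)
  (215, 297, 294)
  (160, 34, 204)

1

(117,411,560): 117+411 ≤ 560 → not valid
(194,341,550): 194+341 ≤ 550 → not valid
(256,324,597): 256+324 ≤ 597 → not valid
(51,228,289): 51+228 ≤ 289 → not valid
(215,294,297): 215+294 > 297 → valid
(34,160,204): 34+160 ≤ 204 → not valid
1 of the 6 triples forms a triangle.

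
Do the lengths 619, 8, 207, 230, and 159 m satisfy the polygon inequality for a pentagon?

For a pentagon, each side must be shorter than the sum of the others.
Here the longest side is 619, but the remaining 4 sides sum to only 604.

No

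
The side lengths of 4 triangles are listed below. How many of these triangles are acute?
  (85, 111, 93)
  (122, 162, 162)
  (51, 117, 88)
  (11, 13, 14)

(85,111,93): 85²+93² = 15874 > 12321 = 111² → acute
(122,162,162): 122²+162² = 41128 > 26244 = 162² → acute
(51,117,88): 51²+88² = 10345 < 13689 = 117² → obtuse
(11,13,14): 11²+13² = 290 > 196 = 14² → acute
3 of the 4 are acute.

3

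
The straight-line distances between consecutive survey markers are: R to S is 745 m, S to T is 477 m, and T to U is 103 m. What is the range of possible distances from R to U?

165 ≤ RU ≤ 1325 m

The maximum is all hops collinear in one direction: 745 + 477 + 103 = 1325.
The longest hop is 745; the others sum to 580. Folding the others back against it leaves at least 745 − 580 = 165.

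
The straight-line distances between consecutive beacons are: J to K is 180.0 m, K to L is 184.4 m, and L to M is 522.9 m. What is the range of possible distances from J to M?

The maximum is all hops collinear in one direction: 180.0 + 184.4 + 522.9 = 887.3.
The longest hop is 522.9; the others sum to 364.4. Folding the others back against it leaves at least 522.9 − 364.4 = 158.5.

158.5 ≤ JM ≤ 887.3 m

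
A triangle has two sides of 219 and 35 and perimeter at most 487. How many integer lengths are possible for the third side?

49

Triangle inequality: 184 < x < 254. Perimeter ≤ 487 gives x ≤ 487 − 219 − 35 = 233.
So 184 < x ≤ 233; integers 185 through 233: 49 values.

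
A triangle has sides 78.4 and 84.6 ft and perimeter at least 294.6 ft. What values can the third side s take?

131.6 ≤ s < 163.0 ft

Triangle inequality alone gives 6.2 < s < 163.0.
The perimeter condition gives s ≥ 294.6 − 78.4 − 84.6 = 131.6.
Intersecting the two: 131.6 ≤ s < 163.0.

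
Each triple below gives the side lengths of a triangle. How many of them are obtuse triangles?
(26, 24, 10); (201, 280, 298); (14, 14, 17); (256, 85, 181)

(26,24,10): 10²+24² = 676 = 26² → right
(201,280,298): 201²+280² = 118801 > 88804 = 298² → acute
(14,14,17): 14²+14² = 392 > 289 = 17² → acute
(256,85,181): 85²+181² = 39986 < 65536 = 256² → obtuse
1 of the 4 is obtuse.

1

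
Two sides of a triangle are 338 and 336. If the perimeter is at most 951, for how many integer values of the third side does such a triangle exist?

Triangle inequality: 2 < x < 674. Perimeter ≤ 951 gives x ≤ 951 − 338 − 336 = 277.
So 2 < x ≤ 277; integers 3 through 277: 275 values.

275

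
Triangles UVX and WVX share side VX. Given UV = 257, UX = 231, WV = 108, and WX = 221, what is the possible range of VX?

From triangle UVX: |257 − 231| < VX < 257 + 231, i.e. 26 < VX < 488.
From triangle WVX: 113 < VX < 329.
Both must hold, so VX lies in the intersection.

113 < VX < 329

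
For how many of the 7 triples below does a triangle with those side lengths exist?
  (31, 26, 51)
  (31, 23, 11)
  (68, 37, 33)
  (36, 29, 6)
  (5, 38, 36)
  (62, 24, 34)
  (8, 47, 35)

4

(26,31,51): 26+31 > 51 → valid
(11,23,31): 11+23 > 31 → valid
(33,37,68): 33+37 > 68 → valid
(6,29,36): 6+29 ≤ 36 → not valid
(5,36,38): 5+36 > 38 → valid
(24,34,62): 24+34 ≤ 62 → not valid
(8,35,47): 8+35 ≤ 47 → not valid
4 of the 7 triples form a triangle.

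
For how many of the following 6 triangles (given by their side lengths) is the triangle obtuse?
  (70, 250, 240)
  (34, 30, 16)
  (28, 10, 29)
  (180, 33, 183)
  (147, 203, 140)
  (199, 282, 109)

1

(70,250,240): 70²+240² = 62500 = 250² → right
(34,30,16): 16²+30² = 1156 = 34² → right
(28,10,29): 10²+28² = 884 > 841 = 29² → acute
(180,33,183): 33²+180² = 33489 = 183² → right
(147,203,140): 140²+147² = 41209 = 203² → right
(199,282,109): 109²+199² = 51482 < 79524 = 282² → obtuse
1 of the 6 is obtuse.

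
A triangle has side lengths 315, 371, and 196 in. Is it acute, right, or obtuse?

right

Compare the square of the longest side to the sum of squares of the other two: 196² + 315² = 137641 = 371².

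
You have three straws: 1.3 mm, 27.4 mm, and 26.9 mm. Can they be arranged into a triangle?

The longest side is 27.4, and the other two sum to 28.2.
Since 28.2 > 27.4, the triangle inequality holds.

Yes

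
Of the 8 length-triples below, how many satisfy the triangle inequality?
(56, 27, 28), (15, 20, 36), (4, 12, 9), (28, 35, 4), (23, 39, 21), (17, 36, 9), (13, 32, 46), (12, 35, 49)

(27,28,56): 27+28 ≤ 56 → not valid
(15,20,36): 15+20 ≤ 36 → not valid
(4,9,12): 4+9 > 12 → valid
(4,28,35): 4+28 ≤ 35 → not valid
(21,23,39): 21+23 > 39 → valid
(9,17,36): 9+17 ≤ 36 → not valid
(13,32,46): 13+32 ≤ 46 → not valid
(12,35,49): 12+35 ≤ 49 → not valid
2 of the 8 triples form a triangle.

2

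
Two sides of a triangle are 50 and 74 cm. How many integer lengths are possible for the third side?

The third side lies in the open interval (24, 124).
Integers from 25 to 123 inclusive: 123 − 25 + 1 = 99.

99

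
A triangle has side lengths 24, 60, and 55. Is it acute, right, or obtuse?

Compare the square of the longest side to the sum of squares of the other two: 24² + 55² = 3601 > 3600 = 60².

acute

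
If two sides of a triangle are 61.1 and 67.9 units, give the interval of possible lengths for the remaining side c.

By the triangle inequality, c must be less than 61.1 + 67.9 = 129.0 and greater than |61.1 − 67.9| = 6.8.

6.8 < c < 129.0 (units)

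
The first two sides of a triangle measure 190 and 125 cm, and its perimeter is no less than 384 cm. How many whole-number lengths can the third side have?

Triangle inequality: 65 < x < 315. Perimeter ≥ 384 gives x ≥ 384 − 190 − 125 = 69.
So 69 ≤ x < 315; integers 69 through 314: 246 values.

246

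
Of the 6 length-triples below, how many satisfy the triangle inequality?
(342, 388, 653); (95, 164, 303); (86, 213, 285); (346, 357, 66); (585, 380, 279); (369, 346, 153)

5

(342,388,653): 342+388 > 653 → valid
(95,164,303): 95+164 ≤ 303 → not valid
(86,213,285): 86+213 > 285 → valid
(66,346,357): 66+346 > 357 → valid
(279,380,585): 279+380 > 585 → valid
(153,346,369): 153+346 > 369 → valid
5 of the 6 triples form a triangle.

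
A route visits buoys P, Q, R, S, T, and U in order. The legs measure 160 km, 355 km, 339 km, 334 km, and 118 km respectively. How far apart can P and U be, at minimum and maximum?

The maximum is all hops collinear in one direction: 160 + 355 + 339 + 334 + 118 = 1306.
The longest hop is 355; the others sum to 951. Since 355 ≤ 951, the path can fold back on itself completely, so the minimum distance is 0.

0 ≤ PU ≤ 1306 km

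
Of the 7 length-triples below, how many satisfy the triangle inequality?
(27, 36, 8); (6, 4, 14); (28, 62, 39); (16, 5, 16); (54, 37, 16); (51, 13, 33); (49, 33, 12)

2

(8,27,36): 8+27 ≤ 36 → not valid
(4,6,14): 4+6 ≤ 14 → not valid
(28,39,62): 28+39 > 62 → valid
(5,16,16): 5+16 > 16 → valid
(16,37,54): 16+37 ≤ 54 → not valid
(13,33,51): 13+33 ≤ 51 → not valid
(12,33,49): 12+33 ≤ 49 → not valid
2 of the 7 triples form a triangle.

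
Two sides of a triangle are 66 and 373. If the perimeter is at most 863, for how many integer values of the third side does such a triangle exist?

117

Triangle inequality: 307 < x < 439. Perimeter ≤ 863 gives x ≤ 863 − 66 − 373 = 424.
So 307 < x ≤ 424; integers 308 through 424: 117 values.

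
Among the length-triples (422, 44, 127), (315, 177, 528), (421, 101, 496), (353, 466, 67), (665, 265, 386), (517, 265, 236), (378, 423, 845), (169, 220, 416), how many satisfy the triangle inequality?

(44,127,422): 44+127 ≤ 422 → not valid
(177,315,528): 177+315 ≤ 528 → not valid
(101,421,496): 101+421 > 496 → valid
(67,353,466): 67+353 ≤ 466 → not valid
(265,386,665): 265+386 ≤ 665 → not valid
(236,265,517): 236+265 ≤ 517 → not valid
(378,423,845): 378+423 ≤ 845 → not valid
(169,220,416): 169+220 ≤ 416 → not valid
1 of the 8 triples forms a triangle.

1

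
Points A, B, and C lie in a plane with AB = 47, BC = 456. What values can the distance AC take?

By the triangle inequality, |47 − 456| ≤ AC ≤ 47 + 456.

409 ≤ AC ≤ 503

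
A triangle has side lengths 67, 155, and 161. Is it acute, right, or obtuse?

Compare the square of the longest side to the sum of squares of the other two: 67² + 155² = 28514 > 25921 = 161².

acute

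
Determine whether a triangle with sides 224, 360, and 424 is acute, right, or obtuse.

right

Compare the square of the longest side to the sum of squares of the other two: 224² + 360² = 179776 = 424².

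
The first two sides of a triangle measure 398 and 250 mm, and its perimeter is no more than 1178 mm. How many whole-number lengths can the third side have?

382

Triangle inequality: 148 < x < 648. Perimeter ≤ 1178 gives x ≤ 1178 − 398 − 250 = 530.
So 148 < x ≤ 530; integers 149 through 530: 382 values.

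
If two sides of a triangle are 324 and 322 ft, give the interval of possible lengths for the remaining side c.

2 < c < 646

By the triangle inequality, c must be less than 324 + 322 = 646 and greater than |324 − 322| = 2.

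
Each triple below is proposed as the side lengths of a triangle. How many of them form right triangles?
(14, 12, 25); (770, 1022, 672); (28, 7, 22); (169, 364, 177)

(14,12,25): 12²+14² = 340 < 625 = 25² → obtuse
(770,1022,672): 672²+770² = 1044484 = 1022² → right
(28,7,22): 7²+22² = 533 < 784 = 28² → obtuse
(169,364,177): 169+177 ≤ 364, not a triangle
1 of the 4 is right.

1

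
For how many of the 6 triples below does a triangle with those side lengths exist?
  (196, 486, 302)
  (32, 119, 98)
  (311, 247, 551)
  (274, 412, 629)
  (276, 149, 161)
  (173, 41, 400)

5

(196,302,486): 196+302 > 486 → valid
(32,98,119): 32+98 > 119 → valid
(247,311,551): 247+311 > 551 → valid
(274,412,629): 274+412 > 629 → valid
(149,161,276): 149+161 > 276 → valid
(41,173,400): 41+173 ≤ 400 → not valid
5 of the 6 triples form a triangle.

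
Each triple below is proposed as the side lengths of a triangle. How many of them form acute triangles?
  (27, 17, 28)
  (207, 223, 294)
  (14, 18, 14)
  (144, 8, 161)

3

(27,17,28): 17²+27² = 1018 > 784 = 28² → acute
(207,223,294): 207²+223² = 92578 > 86436 = 294² → acute
(14,18,14): 14²+14² = 392 > 324 = 18² → acute
(144,8,161): 8+144 ≤ 161, not a triangle
3 of the 4 are acute.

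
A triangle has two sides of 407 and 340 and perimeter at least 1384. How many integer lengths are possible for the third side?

110

Triangle inequality: 67 < x < 747. Perimeter ≥ 1384 gives x ≥ 1384 − 407 − 340 = 637.
So 637 ≤ x < 747; integers 637 through 746: 110 values.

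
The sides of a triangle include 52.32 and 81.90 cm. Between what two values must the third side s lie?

29.58 < s < 134.22

By the triangle inequality, s must be less than 52.32 + 81.90 = 134.22 and greater than |52.32 − 81.90| = 29.58.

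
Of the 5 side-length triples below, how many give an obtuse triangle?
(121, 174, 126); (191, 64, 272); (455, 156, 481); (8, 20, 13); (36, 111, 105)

(121,174,126): 121²+126² = 30517 > 30276 = 174² → acute
(191,64,272): 64+191 ≤ 272, not a triangle
(455,156,481): 156²+455² = 231361 = 481² → right
(8,20,13): 8²+13² = 233 < 400 = 20² → obtuse
(36,111,105): 36²+105² = 12321 = 111² → right
1 of the 5 is obtuse.

1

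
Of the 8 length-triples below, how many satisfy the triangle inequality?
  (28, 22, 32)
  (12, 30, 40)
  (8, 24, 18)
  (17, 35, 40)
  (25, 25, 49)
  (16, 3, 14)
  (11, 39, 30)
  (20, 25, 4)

7

(22,28,32): 22+28 > 32 → valid
(12,30,40): 12+30 > 40 → valid
(8,18,24): 8+18 > 24 → valid
(17,35,40): 17+35 > 40 → valid
(25,25,49): 25+25 > 49 → valid
(3,14,16): 3+14 > 16 → valid
(11,30,39): 11+30 > 39 → valid
(4,20,25): 4+20 ≤ 25 → not valid
7 of the 8 triples form a triangle.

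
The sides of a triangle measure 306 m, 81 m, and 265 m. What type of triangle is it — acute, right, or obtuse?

obtuse

Compare the square of the longest side to the sum of squares of the other two: 81² + 265² = 76786 < 93636 = 306².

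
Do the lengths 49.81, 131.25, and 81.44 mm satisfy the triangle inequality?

The two shorter sides sum to 131.25, exactly equal to the longest side 131.25.
That gives only a degenerate (flat) triangle — the inequality must be strict.

No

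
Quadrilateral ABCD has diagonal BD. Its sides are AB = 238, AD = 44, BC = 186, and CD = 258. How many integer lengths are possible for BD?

87

From triangle ABD: 194 < BD < 282.
From triangle CBD: 72 < BD < 444.
Intersection: 194 < BD < 282, so integers 195 through 281: 87 values.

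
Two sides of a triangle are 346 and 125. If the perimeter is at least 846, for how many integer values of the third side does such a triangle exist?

Triangle inequality: 221 < x < 471. Perimeter ≥ 846 gives x ≥ 846 − 346 − 125 = 375.
So 375 ≤ x < 471; integers 375 through 470: 96 values.

96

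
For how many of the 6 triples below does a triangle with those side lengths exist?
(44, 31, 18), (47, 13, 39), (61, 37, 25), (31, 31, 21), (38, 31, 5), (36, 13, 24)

(18,31,44): 18+31 > 44 → valid
(13,39,47): 13+39 > 47 → valid
(25,37,61): 25+37 > 61 → valid
(21,31,31): 21+31 > 31 → valid
(5,31,38): 5+31 ≤ 38 → not valid
(13,24,36): 13+24 > 36 → valid
5 of the 6 triples form a triangle.

5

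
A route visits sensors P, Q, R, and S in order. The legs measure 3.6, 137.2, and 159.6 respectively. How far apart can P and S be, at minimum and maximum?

18.8 ≤ PS ≤ 300.4

The maximum is all hops collinear in one direction: 3.6 + 137.2 + 159.6 = 300.4.
The longest hop is 159.6; the others sum to 140.8. Folding the others back against it leaves at least 159.6 − 140.8 = 18.8.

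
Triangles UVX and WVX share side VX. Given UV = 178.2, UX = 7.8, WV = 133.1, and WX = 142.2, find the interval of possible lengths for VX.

From triangle UVX: |178.2 − 7.8| < VX < 178.2 + 7.8, i.e. 170.4 < VX < 186.0.
From triangle WVX: 9.1 < VX < 275.3.
Both must hold, so VX lies in the intersection.

170.4 < VX < 186.0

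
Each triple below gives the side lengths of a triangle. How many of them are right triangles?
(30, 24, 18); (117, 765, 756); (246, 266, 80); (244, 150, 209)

2

(30,24,18): 18²+24² = 900 = 30² → right
(117,765,756): 117²+756² = 585225 = 765² → right
(246,266,80): 80²+246² = 66916 < 70756 = 266² → obtuse
(244,150,209): 150²+209² = 66181 > 59536 = 244² → acute
2 of the 4 are right.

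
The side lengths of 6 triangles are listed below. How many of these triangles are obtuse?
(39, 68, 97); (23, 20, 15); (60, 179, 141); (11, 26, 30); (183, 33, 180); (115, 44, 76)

4

(39,68,97): 39²+68² = 6145 < 9409 = 97² → obtuse
(23,20,15): 15²+20² = 625 > 529 = 23² → acute
(60,179,141): 60²+141² = 23481 < 32041 = 179² → obtuse
(11,26,30): 11²+26² = 797 < 900 = 30² → obtuse
(183,33,180): 33²+180² = 33489 = 183² → right
(115,44,76): 44²+76² = 7712 < 13225 = 115² → obtuse
4 of the 6 are obtuse.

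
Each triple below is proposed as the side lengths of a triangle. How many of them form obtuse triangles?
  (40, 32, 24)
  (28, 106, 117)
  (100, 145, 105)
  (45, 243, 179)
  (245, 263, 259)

1

(40,32,24): 24²+32² = 1600 = 40² → right
(28,106,117): 28²+106² = 12020 < 13689 = 117² → obtuse
(100,145,105): 100²+105² = 21025 = 145² → right
(45,243,179): 45+179 ≤ 243, not a triangle
(245,263,259): 245²+259² = 127106 > 69169 = 263² → acute
1 of the 5 is obtuse.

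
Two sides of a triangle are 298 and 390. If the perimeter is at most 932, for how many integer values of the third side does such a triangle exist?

Triangle inequality: 92 < x < 688. Perimeter ≤ 932 gives x ≤ 932 − 298 − 390 = 244.
So 92 < x ≤ 244; integers 93 through 244: 152 values.

152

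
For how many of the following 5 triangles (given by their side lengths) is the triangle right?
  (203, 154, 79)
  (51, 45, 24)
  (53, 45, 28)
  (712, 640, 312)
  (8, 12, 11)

3

(203,154,79): 79²+154² = 29957 < 41209 = 203² → obtuse
(51,45,24): 24²+45² = 2601 = 51² → right
(53,45,28): 28²+45² = 2809 = 53² → right
(712,640,312): 312²+640² = 506944 = 712² → right
(8,12,11): 8²+11² = 185 > 144 = 12² → acute
3 of the 5 are right.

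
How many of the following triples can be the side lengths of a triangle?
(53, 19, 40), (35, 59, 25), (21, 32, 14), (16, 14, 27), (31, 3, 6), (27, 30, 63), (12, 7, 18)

(19,40,53): 19+40 > 53 → valid
(25,35,59): 25+35 > 59 → valid
(14,21,32): 14+21 > 32 → valid
(14,16,27): 14+16 > 27 → valid
(3,6,31): 3+6 ≤ 31 → not valid
(27,30,63): 27+30 ≤ 63 → not valid
(7,12,18): 7+12 > 18 → valid
5 of the 7 triples form a triangle.

5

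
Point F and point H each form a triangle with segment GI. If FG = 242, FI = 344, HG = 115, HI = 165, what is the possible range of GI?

From triangle FGI: |242 − 344| < GI < 242 + 344, i.e. 102 < GI < 586.
From triangle HGI: 50 < GI < 280.
Both must hold, so GI lies in the intersection.

102 < GI < 280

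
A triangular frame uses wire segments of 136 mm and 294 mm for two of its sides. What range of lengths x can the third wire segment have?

By the triangle inequality, x must be less than 136 + 294 = 430 and greater than |136 − 294| = 158.

158 < x < 430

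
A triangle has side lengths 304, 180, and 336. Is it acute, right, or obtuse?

acute

Compare the square of the longest side to the sum of squares of the other two: 180² + 304² = 124816 > 112896 = 336².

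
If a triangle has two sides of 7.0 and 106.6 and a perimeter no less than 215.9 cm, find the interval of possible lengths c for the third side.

Triangle inequality alone gives 99.6 < c < 113.6.
The perimeter condition gives c ≥ 215.9 − 7.0 − 106.6 = 102.3.
Intersecting the two: 102.3 ≤ c < 113.6.

102.3 ≤ c < 113.6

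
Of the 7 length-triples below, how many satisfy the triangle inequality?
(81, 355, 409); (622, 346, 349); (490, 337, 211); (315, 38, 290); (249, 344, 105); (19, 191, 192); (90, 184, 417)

6

(81,355,409): 81+355 > 409 → valid
(346,349,622): 346+349 > 622 → valid
(211,337,490): 211+337 > 490 → valid
(38,290,315): 38+290 > 315 → valid
(105,249,344): 105+249 > 344 → valid
(19,191,192): 19+191 > 192 → valid
(90,184,417): 90+184 ≤ 417 → not valid
6 of the 7 triples form a triangle.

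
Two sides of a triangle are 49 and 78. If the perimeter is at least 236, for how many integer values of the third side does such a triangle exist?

Triangle inequality: 29 < x < 127. Perimeter ≥ 236 gives x ≥ 236 − 49 − 78 = 109.
So 109 ≤ x < 127; integers 109 through 126: 18 values.

18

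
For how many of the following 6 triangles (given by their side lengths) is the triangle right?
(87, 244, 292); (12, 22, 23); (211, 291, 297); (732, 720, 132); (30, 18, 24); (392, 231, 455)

3

(87,244,292): 87²+244² = 67105 < 85264 = 292² → obtuse
(12,22,23): 12²+22² = 628 > 529 = 23² → acute
(211,291,297): 211²+291² = 129202 > 88209 = 297² → acute
(732,720,132): 132²+720² = 535824 = 732² → right
(30,18,24): 18²+24² = 900 = 30² → right
(392,231,455): 231²+392² = 207025 = 455² → right
3 of the 6 are right.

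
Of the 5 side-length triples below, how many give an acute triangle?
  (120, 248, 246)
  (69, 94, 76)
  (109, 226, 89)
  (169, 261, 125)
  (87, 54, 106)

2

(120,248,246): 120²+246² = 74916 > 61504 = 248² → acute
(69,94,76): 69²+76² = 10537 > 8836 = 94² → acute
(109,226,89): 89+109 ≤ 226, not a triangle
(169,261,125): 125²+169² = 44186 < 68121 = 261² → obtuse
(87,54,106): 54²+87² = 10485 < 11236 = 106² → obtuse
2 of the 5 are acute.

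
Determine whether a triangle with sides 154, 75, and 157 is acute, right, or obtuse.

Compare the square of the longest side to the sum of squares of the other two: 75² + 154² = 29341 > 24649 = 157².

acute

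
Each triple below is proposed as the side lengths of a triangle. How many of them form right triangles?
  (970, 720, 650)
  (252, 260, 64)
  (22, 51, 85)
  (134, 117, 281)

(970,720,650): 650²+720² = 940900 = 970² → right
(252,260,64): 64²+252² = 67600 = 260² → right
(22,51,85): 22+51 ≤ 85, not a triangle
(134,117,281): 117+134 ≤ 281, not a triangle
2 of the 4 are right.

2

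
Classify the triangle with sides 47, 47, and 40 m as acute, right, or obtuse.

Compare the square of the longest side to the sum of squares of the other two: 40² + 47² = 3809 > 2209 = 47².

acute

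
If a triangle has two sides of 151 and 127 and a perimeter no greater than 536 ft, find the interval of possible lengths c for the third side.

24 < c ≤ 258

Triangle inequality alone gives 24 < c < 278.
The perimeter condition gives c ≤ 536 − 151 − 127 = 258.
Intersecting the two: 24 < c ≤ 258.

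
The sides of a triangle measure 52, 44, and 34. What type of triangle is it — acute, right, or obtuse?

Compare the square of the longest side to the sum of squares of the other two: 34² + 44² = 3092 > 2704 = 52².

acute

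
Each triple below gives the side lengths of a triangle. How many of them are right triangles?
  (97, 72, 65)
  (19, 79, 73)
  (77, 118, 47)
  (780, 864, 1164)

2

(97,72,65): 65²+72² = 9409 = 97² → right
(19,79,73): 19²+73² = 5690 < 6241 = 79² → obtuse
(77,118,47): 47²+77² = 8138 < 13924 = 118² → obtuse
(780,864,1164): 780²+864² = 1354896 = 1164² → right
2 of the 4 are right.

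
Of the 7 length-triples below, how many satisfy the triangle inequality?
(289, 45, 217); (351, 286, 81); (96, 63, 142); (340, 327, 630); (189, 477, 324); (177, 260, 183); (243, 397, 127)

(45,217,289): 45+217 ≤ 289 → not valid
(81,286,351): 81+286 > 351 → valid
(63,96,142): 63+96 > 142 → valid
(327,340,630): 327+340 > 630 → valid
(189,324,477): 189+324 > 477 → valid
(177,183,260): 177+183 > 260 → valid
(127,243,397): 127+243 ≤ 397 → not valid
5 of the 7 triples form a triangle.

5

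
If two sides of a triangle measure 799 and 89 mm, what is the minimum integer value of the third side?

711

The third side must be strictly greater than |799 − 89| = 710.
The smallest integer above 710 is 711.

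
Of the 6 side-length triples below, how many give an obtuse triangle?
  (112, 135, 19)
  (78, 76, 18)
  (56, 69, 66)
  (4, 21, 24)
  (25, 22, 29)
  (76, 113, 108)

(112,135,19): 19+112 ≤ 135, not a triangle
(78,76,18): 18²+76² = 6100 > 6084 = 78² → acute
(56,69,66): 56²+66² = 7492 > 4761 = 69² → acute
(4,21,24): 4²+21² = 457 < 576 = 24² → obtuse
(25,22,29): 22²+25² = 1109 > 841 = 29² → acute
(76,113,108): 76²+108² = 17440 > 12769 = 113² → acute
1 of the 6 is obtuse.

1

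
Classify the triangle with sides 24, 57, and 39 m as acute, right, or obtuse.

Compare the square of the longest side to the sum of squares of the other two: 24² + 39² = 2097 < 3249 = 57².

obtuse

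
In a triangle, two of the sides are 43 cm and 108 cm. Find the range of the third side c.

By the triangle inequality, c must be less than 43 + 108 = 151 and greater than |43 − 108| = 65.

65 < c < 151 (cm)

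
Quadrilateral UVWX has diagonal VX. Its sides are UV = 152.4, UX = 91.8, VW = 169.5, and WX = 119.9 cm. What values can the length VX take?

60.6 < VX < 244.2

From triangle UVX: |152.4 − 91.8| < VX < 152.4 + 91.8, i.e. 60.6 < VX < 244.2.
From triangle WVX: 49.6 < VX < 289.4.
Both must hold, so VX lies in the intersection.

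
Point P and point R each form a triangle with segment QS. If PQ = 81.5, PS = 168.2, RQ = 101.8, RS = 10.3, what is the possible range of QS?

From triangle PQS: |81.5 − 168.2| < QS < 81.5 + 168.2, i.e. 86.7 < QS < 249.7.
From triangle RQS: 91.5 < QS < 112.1.
Both must hold, so QS lies in the intersection.

91.5 < QS < 112.1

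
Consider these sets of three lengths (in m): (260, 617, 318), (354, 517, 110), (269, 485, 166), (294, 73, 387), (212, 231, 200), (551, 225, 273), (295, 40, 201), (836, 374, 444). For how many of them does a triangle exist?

1

(260,318,617): 260+318 ≤ 617 → not valid
(110,354,517): 110+354 ≤ 517 → not valid
(166,269,485): 166+269 ≤ 485 → not valid
(73,294,387): 73+294 ≤ 387 → not valid
(200,212,231): 200+212 > 231 → valid
(225,273,551): 225+273 ≤ 551 → not valid
(40,201,295): 40+201 ≤ 295 → not valid
(374,444,836): 374+444 ≤ 836 → not valid
1 of the 8 triples forms a triangle.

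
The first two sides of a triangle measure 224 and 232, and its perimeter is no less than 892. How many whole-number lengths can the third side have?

Triangle inequality: 8 < x < 456. Perimeter ≥ 892 gives x ≥ 892 − 224 − 232 = 436.
So 436 ≤ x < 456; integers 436 through 455: 20 values.

20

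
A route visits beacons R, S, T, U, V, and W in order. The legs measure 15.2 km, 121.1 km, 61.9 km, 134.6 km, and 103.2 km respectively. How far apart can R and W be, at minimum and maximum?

0 ≤ RW ≤ 436.0 km

The maximum is all hops collinear in one direction: 15.2 + 121.1 + 61.9 + 134.6 + 103.2 = 436.0.
The longest hop is 134.6; the others sum to 301.4. Since 134.6 ≤ 301.4, the path can fold back on itself completely, so the minimum distance is 0.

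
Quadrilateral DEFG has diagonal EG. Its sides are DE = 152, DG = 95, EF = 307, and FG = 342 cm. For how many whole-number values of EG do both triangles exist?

189

From triangle DEG: 57 < EG < 247.
From triangle FEG: 35 < EG < 649.
Intersection: 57 < EG < 247, so integers 58 through 246: 189 values.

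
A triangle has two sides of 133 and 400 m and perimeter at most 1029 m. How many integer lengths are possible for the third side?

229

Triangle inequality: 267 < x < 533. Perimeter ≤ 1029 gives x ≤ 1029 − 133 − 400 = 496.
So 267 < x ≤ 496; integers 268 through 496: 229 values.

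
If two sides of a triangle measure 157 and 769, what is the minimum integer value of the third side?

613

The third side must be strictly greater than |157 − 769| = 612.
The smallest integer above 612 is 613.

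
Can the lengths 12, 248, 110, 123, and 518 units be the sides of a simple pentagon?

For a pentagon, each side must be shorter than the sum of the others.
Here the longest side is 518, but the remaining 4 sides sum to only 493.

No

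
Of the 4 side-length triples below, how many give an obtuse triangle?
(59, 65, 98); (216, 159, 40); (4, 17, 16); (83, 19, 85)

2

(59,65,98): 59²+65² = 7706 < 9604 = 98² → obtuse
(216,159,40): 40+159 ≤ 216, not a triangle
(4,17,16): 4²+16² = 272 < 289 = 17² → obtuse
(83,19,85): 19²+83² = 7250 > 7225 = 85² → acute
2 of the 4 are obtuse.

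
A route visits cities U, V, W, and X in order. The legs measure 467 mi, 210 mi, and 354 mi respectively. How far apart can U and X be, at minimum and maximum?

0 ≤ UX ≤ 1031 mi

The maximum is all hops collinear in one direction: 467 + 210 + 354 = 1031.
The longest hop is 467; the others sum to 564. Since 467 ≤ 564, the path can fold back on itself completely, so the minimum distance is 0.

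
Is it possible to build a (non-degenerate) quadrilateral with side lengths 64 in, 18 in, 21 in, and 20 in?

For a quadrilateral, each side must be shorter than the sum of the others.
Here the longest side is 64, but the remaining 3 sides sum to only 59.

No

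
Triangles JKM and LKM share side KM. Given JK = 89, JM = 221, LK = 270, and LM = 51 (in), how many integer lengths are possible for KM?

90

From triangle JKM: 132 < KM < 310.
From triangle LKM: 219 < KM < 321.
Intersection: 219 < KM < 310, so integers 220 through 309: 90 values.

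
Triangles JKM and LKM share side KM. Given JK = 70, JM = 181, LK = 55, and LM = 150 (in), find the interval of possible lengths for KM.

From triangle JKM: |70 − 181| < KM < 70 + 181, i.e. 111 < KM < 251.
From triangle LKM: 95 < KM < 205.
Both must hold, so KM lies in the intersection.

111 < KM < 205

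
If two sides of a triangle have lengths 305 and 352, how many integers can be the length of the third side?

The third side lies in the open interval (47, 657).
Integers from 48 to 656 inclusive: 656 − 48 + 1 = 609.

609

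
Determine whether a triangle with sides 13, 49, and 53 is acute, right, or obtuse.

obtuse

Compare the square of the longest side to the sum of squares of the other two: 13² + 49² = 2570 < 2809 = 53².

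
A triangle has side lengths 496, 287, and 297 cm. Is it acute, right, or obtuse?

obtuse

Compare the square of the longest side to the sum of squares of the other two: 287² + 297² = 170578 < 246016 = 496².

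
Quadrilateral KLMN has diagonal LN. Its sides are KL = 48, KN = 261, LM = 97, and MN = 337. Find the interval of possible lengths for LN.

From triangle KLN: |48 − 261| < LN < 48 + 261, i.e. 213 < LN < 309.
From triangle MLN: 240 < LN < 434.
Both must hold, so LN lies in the intersection.

240 < LN < 309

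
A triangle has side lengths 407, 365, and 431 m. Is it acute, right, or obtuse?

Compare the square of the longest side to the sum of squares of the other two: 365² + 407² = 298874 > 185761 = 431².

acute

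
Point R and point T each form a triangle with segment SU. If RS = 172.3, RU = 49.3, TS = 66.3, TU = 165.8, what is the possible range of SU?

From triangle RSU: |172.3 − 49.3| < SU < 172.3 + 49.3, i.e. 123.0 < SU < 221.6.
From triangle TSU: 99.5 < SU < 232.1.
Both must hold, so SU lies in the intersection.

123.0 < SU < 221.6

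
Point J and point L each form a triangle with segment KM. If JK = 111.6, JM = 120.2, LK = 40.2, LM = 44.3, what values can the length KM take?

8.6 < KM < 84.5

From triangle JKM: |111.6 − 120.2| < KM < 111.6 + 120.2, i.e. 8.6 < KM < 231.8.
From triangle LKM: 4.1 < KM < 84.5.
Both must hold, so KM lies in the intersection.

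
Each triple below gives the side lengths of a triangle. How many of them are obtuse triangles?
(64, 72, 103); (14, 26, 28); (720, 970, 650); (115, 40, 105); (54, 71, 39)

(64,72,103): 64²+72² = 9280 < 10609 = 103² → obtuse
(14,26,28): 14²+26² = 872 > 784 = 28² → acute
(720,970,650): 650²+720² = 940900 = 970² → right
(115,40,105): 40²+105² = 12625 < 13225 = 115² → obtuse
(54,71,39): 39²+54² = 4437 < 5041 = 71² → obtuse
3 of the 5 are obtuse.

3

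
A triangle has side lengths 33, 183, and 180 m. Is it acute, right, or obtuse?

Compare the square of the longest side to the sum of squares of the other two: 33² + 180² = 33489 = 183².

right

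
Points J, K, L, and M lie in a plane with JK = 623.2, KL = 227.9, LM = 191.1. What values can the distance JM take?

204.2 ≤ JM ≤ 1042.2

The maximum is all hops collinear in one direction: 623.2 + 227.9 + 191.1 = 1042.2.
The longest hop is 623.2; the others sum to 419.0. Folding the others back against it leaves at least 623.2 − 419.0 = 204.2.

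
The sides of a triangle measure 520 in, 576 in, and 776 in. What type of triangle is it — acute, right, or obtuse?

right

Compare the square of the longest side to the sum of squares of the other two: 520² + 576² = 602176 = 776².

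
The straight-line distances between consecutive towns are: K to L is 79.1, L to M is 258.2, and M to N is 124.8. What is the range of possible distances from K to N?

The maximum is all hops collinear in one direction: 79.1 + 258.2 + 124.8 = 462.1.
The longest hop is 258.2; the others sum to 203.9. Folding the others back against it leaves at least 258.2 − 203.9 = 54.3.

54.3 ≤ KN ≤ 462.1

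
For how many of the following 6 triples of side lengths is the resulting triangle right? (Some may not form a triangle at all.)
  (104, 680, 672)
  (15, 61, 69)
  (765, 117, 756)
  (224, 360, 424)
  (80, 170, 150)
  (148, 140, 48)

5

(104,680,672): 104²+672² = 462400 = 680² → right
(15,61,69): 15²+61² = 3946 < 4761 = 69² → obtuse
(765,117,756): 117²+756² = 585225 = 765² → right
(224,360,424): 224²+360² = 179776 = 424² → right
(80,170,150): 80²+150² = 28900 = 170² → right
(148,140,48): 48²+140² = 21904 = 148² → right
5 of the 6 are right.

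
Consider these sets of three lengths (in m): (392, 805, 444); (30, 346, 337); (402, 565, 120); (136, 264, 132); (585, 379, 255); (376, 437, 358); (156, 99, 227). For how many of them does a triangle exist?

6

(392,444,805): 392+444 > 805 → valid
(30,337,346): 30+337 > 346 → valid
(120,402,565): 120+402 ≤ 565 → not valid
(132,136,264): 132+136 > 264 → valid
(255,379,585): 255+379 > 585 → valid
(358,376,437): 358+376 > 437 → valid
(99,156,227): 99+156 > 227 → valid
6 of the 7 triples form a triangle.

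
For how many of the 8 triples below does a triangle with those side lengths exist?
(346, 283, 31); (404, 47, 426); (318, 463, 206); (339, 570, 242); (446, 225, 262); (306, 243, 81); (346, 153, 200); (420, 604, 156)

6

(31,283,346): 31+283 ≤ 346 → not valid
(47,404,426): 47+404 > 426 → valid
(206,318,463): 206+318 > 463 → valid
(242,339,570): 242+339 > 570 → valid
(225,262,446): 225+262 > 446 → valid
(81,243,306): 81+243 > 306 → valid
(153,200,346): 153+200 > 346 → valid
(156,420,604): 156+420 ≤ 604 → not valid
6 of the 8 triples form a triangle.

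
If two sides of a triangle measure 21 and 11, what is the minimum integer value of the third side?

The third side must be strictly greater than |21 − 11| = 10.
The smallest integer above 10 is 11.

11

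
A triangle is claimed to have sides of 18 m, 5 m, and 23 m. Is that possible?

No

The two shorter sides sum to 23, exactly equal to the longest side 23.
That gives only a degenerate (flat) triangle — the inequality must be strict.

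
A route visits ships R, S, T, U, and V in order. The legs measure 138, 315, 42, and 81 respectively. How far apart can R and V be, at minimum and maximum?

The maximum is all hops collinear in one direction: 138 + 315 + 42 + 81 = 576.
The longest hop is 315; the others sum to 261. Folding the others back against it leaves at least 315 − 261 = 54.

54 ≤ RV ≤ 576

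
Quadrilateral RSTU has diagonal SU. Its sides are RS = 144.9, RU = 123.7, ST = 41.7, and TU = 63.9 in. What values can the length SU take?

22.2 < SU < 105.6

From triangle RSU: |144.9 − 123.7| < SU < 144.9 + 123.7, i.e. 21.2 < SU < 268.6.
From triangle TSU: 22.2 < SU < 105.6.
Both must hold, so SU lies in the intersection.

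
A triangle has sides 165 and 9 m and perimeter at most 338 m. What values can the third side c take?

Triangle inequality alone gives 156 < c < 174.
The perimeter condition gives c ≤ 338 − 165 − 9 = 164.
Intersecting the two: 156 < c ≤ 164.

156 < c ≤ 164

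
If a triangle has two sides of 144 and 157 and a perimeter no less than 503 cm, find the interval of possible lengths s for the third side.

202 ≤ s < 301 cm

Triangle inequality alone gives 13 < s < 301.
The perimeter condition gives s ≥ 503 − 144 − 157 = 202.
Intersecting the two: 202 ≤ s < 301.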